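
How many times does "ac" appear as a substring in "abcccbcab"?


Searching for "ac" in "abcccbcab"
Scanning each position:
  Position 0: "ab" => no
  Position 1: "bc" => no
  Position 2: "cc" => no
  Position 3: "cc" => no
  Position 4: "cb" => no
  Position 5: "bc" => no
  Position 6: "ca" => no
  Position 7: "ab" => no
Total occurrences: 0

0


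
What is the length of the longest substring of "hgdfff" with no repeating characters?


Input: "hgdfff"
Sliding window (track last position of each char):
  Position 0 ('h'): window [0,0] length 1 -- new best
  Position 1 ('g'): window [0,1] length 2 -- new best
  Position 2 ('d'): window [0,2] length 3 -- new best
  Position 3 ('f'): window [0,3] length 4 -- new best
  Position 4 ('f'): repeat (last at 3), move window start to 4
  Position 4 ('f'): window [4,4] length 1
  Position 5 ('f'): repeat (last at 4), move window start to 5
  Position 5 ('f'): window [5,5] length 1
Longest substring with no repeats: "hgdf" with length 4

4


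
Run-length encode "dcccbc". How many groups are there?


Input: dcccbc
Scanning for consecutive runs:
  Group 1: 'd' x 1 (positions 0-0)
  Group 2: 'c' x 3 (positions 1-3)
  Group 3: 'b' x 1 (positions 4-4)
  Group 4: 'c' x 1 (positions 5-5)
Total groups: 4

4


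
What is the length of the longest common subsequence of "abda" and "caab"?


LCS of "abda" and "caab"
DP table:
           c    a    a    b
      0    0    0    0    0
  a   0    0    1    1    1
  b   0    0    1    1    2
  d   0    0    1    1    2
  a   0    0    1    2    2
LCS length = dp[4][4] = 2

2


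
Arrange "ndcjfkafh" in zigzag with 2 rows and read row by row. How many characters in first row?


Zigzag "ndcjfkafh" into 2 rows:
Placing characters:
  'n' => row 0
  'd' => row 1
  'c' => row 0
  'j' => row 1
  'f' => row 0
  'k' => row 1
  'a' => row 0
  'f' => row 1
  'h' => row 0
Rows:
  Row 0: "ncfah"
  Row 1: "djkf"
First row length: 5

5


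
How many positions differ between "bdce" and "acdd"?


Comparing "bdce" and "acdd" position by position:
  Position 0: 'b' vs 'a' => DIFFER
  Position 1: 'd' vs 'c' => DIFFER
  Position 2: 'c' vs 'd' => DIFFER
  Position 3: 'e' vs 'd' => DIFFER
Positions that differ: 4

4


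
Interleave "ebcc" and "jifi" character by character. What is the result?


Interleaving "ebcc" and "jifi":
  Position 0: 'e' from first, 'j' from second => "ej"
  Position 1: 'b' from first, 'i' from second => "bi"
  Position 2: 'c' from first, 'f' from second => "cf"
  Position 3: 'c' from first, 'i' from second => "ci"
Result: ejbicfci

ejbicfci


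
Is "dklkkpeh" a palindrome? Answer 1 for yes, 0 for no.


Input: dklkkpeh
Reversed: hepkklkd
  Compare pos 0 ('d') with pos 7 ('h'): MISMATCH
  Compare pos 1 ('k') with pos 6 ('e'): MISMATCH
  Compare pos 2 ('l') with pos 5 ('p'): MISMATCH
  Compare pos 3 ('k') with pos 4 ('k'): match
Result: not a palindrome

0


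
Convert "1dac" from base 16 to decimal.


Input: "1dac" in base 16
Positional expansion:
  Digit '1' (value 1) x 16^3 = 4096
  Digit 'd' (value 13) x 16^2 = 3328
  Digit 'a' (value 10) x 16^1 = 160
  Digit 'c' (value 12) x 16^0 = 12
Sum = 7596

7596


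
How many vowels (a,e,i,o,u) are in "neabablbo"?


Input: neabablbo
Checking each character:
  'n' at position 0: consonant
  'e' at position 1: vowel (running total: 1)
  'a' at position 2: vowel (running total: 2)
  'b' at position 3: consonant
  'a' at position 4: vowel (running total: 3)
  'b' at position 5: consonant
  'l' at position 6: consonant
  'b' at position 7: consonant
  'o' at position 8: vowel (running total: 4)
Total vowels: 4

4


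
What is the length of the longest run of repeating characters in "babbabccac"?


Input: "babbabccac"
Scanning for longest run:
  Position 1 ('a'): new char, reset run to 1
  Position 2 ('b'): new char, reset run to 1
  Position 3 ('b'): continues run of 'b', length=2
  Position 4 ('a'): new char, reset run to 1
  Position 5 ('b'): new char, reset run to 1
  Position 6 ('c'): new char, reset run to 1
  Position 7 ('c'): continues run of 'c', length=2
  Position 8 ('a'): new char, reset run to 1
  Position 9 ('c'): new char, reset run to 1
Longest run: 'b' with length 2

2


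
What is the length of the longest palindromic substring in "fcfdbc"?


Input: "fcfdbc"
Checking substrings for palindromes:
  [0:3] "fcf" (len 3) => palindrome
Longest palindromic substring: "fcf" with length 3

3


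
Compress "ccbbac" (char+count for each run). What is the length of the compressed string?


Input: ccbbac
Runs:
  'c' x 2 => "c2"
  'b' x 2 => "b2"
  'a' x 1 => "a1"
  'c' x 1 => "c1"
Compressed: "c2b2a1c1"
Compressed length: 8

8


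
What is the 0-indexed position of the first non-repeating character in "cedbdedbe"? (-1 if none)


Input: cedbdedbe
Character frequencies:
  'b': 2
  'c': 1
  'd': 3
  'e': 3
Scanning left to right for freq == 1:
  Position 0 ('c'): unique! => answer = 0

0


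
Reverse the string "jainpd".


Input: jainpd
Reading characters right to left:
  Position 5: 'd'
  Position 4: 'p'
  Position 3: 'n'
  Position 2: 'i'
  Position 1: 'a'
  Position 0: 'j'
Reversed: dpniaj

dpniaj


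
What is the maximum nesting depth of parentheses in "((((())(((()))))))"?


Input: "((((())(((()))))))"
Tracking depth:
  Position 0 '(': depth becomes 1
  Position 1 '(': depth becomes 2
  Position 2 '(': depth becomes 3
  Position 3 '(': depth becomes 4
  Position 4 '(': depth becomes 5
  Position 5 ')': depth becomes 4
  Position 6 ')': depth becomes 3
  Position 7 '(': depth becomes 4
  Position 8 '(': depth becomes 5
  Position 9 '(': depth becomes 6
  Position 10 '(': depth becomes 7
  Position 11 ')': depth becomes 6
  Position 12 ')': depth becomes 5
  Position 13 ')': depth becomes 4
  Position 14 ')': depth becomes 3
  Position 15 ')': depth becomes 2
  Position 16 ')': depth becomes 1
  Position 17 ')': depth becomes 0
Maximum depth reached: 7

7


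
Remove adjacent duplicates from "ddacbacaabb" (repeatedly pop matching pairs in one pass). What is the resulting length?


Input: ddacbacaabb
Stack-based adjacent duplicate removal:
  Read 'd': push. Stack: d
  Read 'd': matches stack top 'd' => pop. Stack: (empty)
  Read 'a': push. Stack: a
  Read 'c': push. Stack: ac
  Read 'b': push. Stack: acb
  Read 'a': push. Stack: acba
  Read 'c': push. Stack: acbac
  Read 'a': push. Stack: acbaca
  Read 'a': matches stack top 'a' => pop. Stack: acbac
  Read 'b': push. Stack: acbacb
  Read 'b': matches stack top 'b' => pop. Stack: acbac
Final stack: "acbac" (length 5)

5


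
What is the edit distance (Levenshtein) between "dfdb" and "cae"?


Computing edit distance: "dfdb" -> "cae"
DP table:
           c    a    e
      0    1    2    3
  d   1    1    2    3
  f   2    2    2    3
  d   3    3    3    3
  b   4    4    4    4
Edit distance = dp[4][3] = 4

4


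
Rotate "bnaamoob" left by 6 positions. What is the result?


Input: "bnaamoob", rotate left by 6
First 6 characters: "bnaamo"
Remaining characters: "ob"
Concatenate remaining + first: "ob" + "bnaamo" = "obbnaamo"

obbnaamo


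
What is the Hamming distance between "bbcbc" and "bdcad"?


Comparing "bbcbc" and "bdcad" position by position:
  Position 0: 'b' vs 'b' => same
  Position 1: 'b' vs 'd' => differ
  Position 2: 'c' vs 'c' => same
  Position 3: 'b' vs 'a' => differ
  Position 4: 'c' vs 'd' => differ
Total differences (Hamming distance): 3

3


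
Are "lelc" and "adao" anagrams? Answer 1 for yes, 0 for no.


Strings: "lelc", "adao"
Sorted first:  cell
Sorted second: aado
Differ at position 0: 'c' vs 'a' => not anagrams

0


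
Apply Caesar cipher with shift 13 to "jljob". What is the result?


Caesar cipher: shift "jljob" by 13
  'j' (pos 9) + 13 = pos 22 = 'w'
  'l' (pos 11) + 13 = pos 24 = 'y'
  'j' (pos 9) + 13 = pos 22 = 'w'
  'o' (pos 14) + 13 = pos 1 = 'b'
  'b' (pos 1) + 13 = pos 14 = 'o'
Result: wywbo

wywbo


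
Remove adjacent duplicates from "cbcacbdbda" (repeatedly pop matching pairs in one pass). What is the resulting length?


Input: cbcacbdbda
Stack-based adjacent duplicate removal:
  Read 'c': push. Stack: c
  Read 'b': push. Stack: cb
  Read 'c': push. Stack: cbc
  Read 'a': push. Stack: cbca
  Read 'c': push. Stack: cbcac
  Read 'b': push. Stack: cbcacb
  Read 'd': push. Stack: cbcacbd
  Read 'b': push. Stack: cbcacbdb
  Read 'd': push. Stack: cbcacbdbd
  Read 'a': push. Stack: cbcacbdbda
Final stack: "cbcacbdbda" (length 10)

10


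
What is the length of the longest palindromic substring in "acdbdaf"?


Input: "acdbdaf"
Checking substrings for palindromes:
  [2:5] "dbd" (len 3) => palindrome
Longest palindromic substring: "dbd" with length 3

3


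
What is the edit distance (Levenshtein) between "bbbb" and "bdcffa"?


Computing edit distance: "bbbb" -> "bdcffa"
DP table:
           b    d    c    f    f    a
      0    1    2    3    4    5    6
  b   1    0    1    2    3    4    5
  b   2    1    1    2    3    4    5
  b   3    2    2    2    3    4    5
  b   4    3    3    3    3    4    5
Edit distance = dp[4][6] = 5

5


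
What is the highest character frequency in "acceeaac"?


Input: acceeaac
Character counts:
  'a': 3
  'c': 3
  'e': 2
Maximum frequency: 3

3


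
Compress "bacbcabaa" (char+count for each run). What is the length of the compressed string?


Input: bacbcabaa
Runs:
  'b' x 1 => "b1"
  'a' x 1 => "a1"
  'c' x 1 => "c1"
  'b' x 1 => "b1"
  'c' x 1 => "c1"
  'a' x 1 => "a1"
  'b' x 1 => "b1"
  'a' x 2 => "a2"
Compressed: "b1a1c1b1c1a1b1a2"
Compressed length: 16

16


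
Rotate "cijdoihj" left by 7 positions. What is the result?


Input: "cijdoihj", rotate left by 7
First 7 characters: "cijdoih"
Remaining characters: "j"
Concatenate remaining + first: "j" + "cijdoih" = "jcijdoih"

jcijdoih


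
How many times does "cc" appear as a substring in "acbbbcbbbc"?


Searching for "cc" in "acbbbcbbbc"
Scanning each position:
  Position 0: "ac" => no
  Position 1: "cb" => no
  Position 2: "bb" => no
  Position 3: "bb" => no
  Position 4: "bc" => no
  Position 5: "cb" => no
  Position 6: "bb" => no
  Position 7: "bb" => no
  Position 8: "bc" => no
Total occurrences: 0

0


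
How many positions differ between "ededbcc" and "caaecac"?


Comparing "ededbcc" and "caaecac" position by position:
  Position 0: 'e' vs 'c' => DIFFER
  Position 1: 'd' vs 'a' => DIFFER
  Position 2: 'e' vs 'a' => DIFFER
  Position 3: 'd' vs 'e' => DIFFER
  Position 4: 'b' vs 'c' => DIFFER
  Position 5: 'c' vs 'a' => DIFFER
  Position 6: 'c' vs 'c' => same
Positions that differ: 6

6


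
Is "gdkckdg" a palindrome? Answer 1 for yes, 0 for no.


Input: gdkckdg
Reversed: gdkckdg
  Compare pos 0 ('g') with pos 6 ('g'): match
  Compare pos 1 ('d') with pos 5 ('d'): match
  Compare pos 2 ('k') with pos 4 ('k'): match
Result: palindrome

1


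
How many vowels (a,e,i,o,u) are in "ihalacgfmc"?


Input: ihalacgfmc
Checking each character:
  'i' at position 0: vowel (running total: 1)
  'h' at position 1: consonant
  'a' at position 2: vowel (running total: 2)
  'l' at position 3: consonant
  'a' at position 4: vowel (running total: 3)
  'c' at position 5: consonant
  'g' at position 6: consonant
  'f' at position 7: consonant
  'm' at position 8: consonant
  'c' at position 9: consonant
Total vowels: 3

3


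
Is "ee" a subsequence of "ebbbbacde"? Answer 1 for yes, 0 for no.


Check if "ee" is a subsequence of "ebbbbacde"
Greedy scan:
  Position 0 ('e'): matches sub[0] = 'e'
  Position 1 ('b'): no match needed
  Position 2 ('b'): no match needed
  Position 3 ('b'): no match needed
  Position 4 ('b'): no match needed
  Position 5 ('a'): no match needed
  Position 6 ('c'): no match needed
  Position 7 ('d'): no match needed
  Position 8 ('e'): matches sub[1] = 'e'
All 2 characters matched => is a subsequence

1


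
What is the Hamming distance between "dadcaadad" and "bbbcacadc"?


Comparing "dadcaadad" and "bbbcacadc" position by position:
  Position 0: 'd' vs 'b' => differ
  Position 1: 'a' vs 'b' => differ
  Position 2: 'd' vs 'b' => differ
  Position 3: 'c' vs 'c' => same
  Position 4: 'a' vs 'a' => same
  Position 5: 'a' vs 'c' => differ
  Position 6: 'd' vs 'a' => differ
  Position 7: 'a' vs 'd' => differ
  Position 8: 'd' vs 'c' => differ
Total differences (Hamming distance): 7

7


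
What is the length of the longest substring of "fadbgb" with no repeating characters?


Input: "fadbgb"
Sliding window (track last position of each char):
  Position 0 ('f'): window [0,0] length 1 -- new best
  Position 1 ('a'): window [0,1] length 2 -- new best
  Position 2 ('d'): window [0,2] length 3 -- new best
  Position 3 ('b'): window [0,3] length 4 -- new best
  Position 4 ('g'): window [0,4] length 5 -- new best
  Position 5 ('b'): repeat (last at 3), move window start to 4
  Position 5 ('b'): window [4,5] length 2
Longest substring with no repeats: "fadbg" with length 5

5


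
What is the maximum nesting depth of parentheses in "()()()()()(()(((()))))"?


Input: "()()()()()(()(((()))))"
Tracking depth:
  Position 0 '(': depth becomes 1
  Position 1 ')': depth becomes 0
  Position 2 '(': depth becomes 1
  Position 3 ')': depth becomes 0
  Position 4 '(': depth becomes 1
  Position 5 ')': depth becomes 0
  Position 6 '(': depth becomes 1
  Position 7 ')': depth becomes 0
  Position 8 '(': depth becomes 1
  Position 9 ')': depth becomes 0
  Position 10 '(': depth becomes 1
  Position 11 '(': depth becomes 2
  Position 12 ')': depth becomes 1
  Position 13 '(': depth becomes 2
  Position 14 '(': depth becomes 3
  Position 15 '(': depth becomes 4
  Position 16 '(': depth becomes 5
  Position 17 ')': depth becomes 4
  Position 18 ')': depth becomes 3
  Position 19 ')': depth becomes 2
  Position 20 ')': depth becomes 1
  Position 21 ')': depth becomes 0
Maximum depth reached: 5

5


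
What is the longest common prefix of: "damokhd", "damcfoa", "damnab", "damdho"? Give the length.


Words: damokhd, damcfoa, damnab, damdho
  Position 0: all 'd' => match
  Position 1: all 'a' => match
  Position 2: all 'm' => match
  Position 3: ('o', 'c', 'n', 'd') => mismatch, stop
LCP = "dam" (length 3)

3


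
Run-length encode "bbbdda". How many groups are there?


Input: bbbdda
Scanning for consecutive runs:
  Group 1: 'b' x 3 (positions 0-2)
  Group 2: 'd' x 2 (positions 3-4)
  Group 3: 'a' x 1 (positions 5-5)
Total groups: 3

3


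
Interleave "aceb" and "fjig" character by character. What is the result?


Interleaving "aceb" and "fjig":
  Position 0: 'a' from first, 'f' from second => "af"
  Position 1: 'c' from first, 'j' from second => "cj"
  Position 2: 'e' from first, 'i' from second => "ei"
  Position 3: 'b' from first, 'g' from second => "bg"
Result: afcjeibg

afcjeibg


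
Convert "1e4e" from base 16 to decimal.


Input: "1e4e" in base 16
Positional expansion:
  Digit '1' (value 1) x 16^3 = 4096
  Digit 'e' (value 14) x 16^2 = 3584
  Digit '4' (value 4) x 16^1 = 64
  Digit 'e' (value 14) x 16^0 = 14
Sum = 7758

7758


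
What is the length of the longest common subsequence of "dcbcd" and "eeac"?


LCS of "dcbcd" and "eeac"
DP table:
           e    e    a    c
      0    0    0    0    0
  d   0    0    0    0    0
  c   0    0    0    0    1
  b   0    0    0    0    1
  c   0    0    0    0    1
  d   0    0    0    0    1
LCS length = dp[5][4] = 1

1


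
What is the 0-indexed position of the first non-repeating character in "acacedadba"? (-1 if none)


Input: acacedadba
Character frequencies:
  'a': 4
  'b': 1
  'c': 2
  'd': 2
  'e': 1
Scanning left to right for freq == 1:
  Position 0 ('a'): freq=4, skip
  Position 1 ('c'): freq=2, skip
  Position 2 ('a'): freq=4, skip
  Position 3 ('c'): freq=2, skip
  Position 4 ('e'): unique! => answer = 4

4


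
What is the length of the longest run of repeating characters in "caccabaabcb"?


Input: "caccabaabcb"
Scanning for longest run:
  Position 1 ('a'): new char, reset run to 1
  Position 2 ('c'): new char, reset run to 1
  Position 3 ('c'): continues run of 'c', length=2
  Position 4 ('a'): new char, reset run to 1
  Position 5 ('b'): new char, reset run to 1
  Position 6 ('a'): new char, reset run to 1
  Position 7 ('a'): continues run of 'a', length=2
  Position 8 ('b'): new char, reset run to 1
  Position 9 ('c'): new char, reset run to 1
  Position 10 ('b'): new char, reset run to 1
Longest run: 'c' with length 2

2


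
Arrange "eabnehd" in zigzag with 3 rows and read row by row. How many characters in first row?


Zigzag "eabnehd" into 3 rows:
Placing characters:
  'e' => row 0
  'a' => row 1
  'b' => row 2
  'n' => row 1
  'e' => row 0
  'h' => row 1
  'd' => row 2
Rows:
  Row 0: "ee"
  Row 1: "anh"
  Row 2: "bd"
First row length: 2

2


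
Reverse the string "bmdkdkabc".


Input: bmdkdkabc
Reading characters right to left:
  Position 8: 'c'
  Position 7: 'b'
  Position 6: 'a'
  Position 5: 'k'
  Position 4: 'd'
  Position 3: 'k'
  Position 2: 'd'
  Position 1: 'm'
  Position 0: 'b'
Reversed: cbakdkdmb

cbakdkdmb


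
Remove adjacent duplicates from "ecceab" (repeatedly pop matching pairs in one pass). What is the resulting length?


Input: ecceab
Stack-based adjacent duplicate removal:
  Read 'e': push. Stack: e
  Read 'c': push. Stack: ec
  Read 'c': matches stack top 'c' => pop. Stack: e
  Read 'e': matches stack top 'e' => pop. Stack: (empty)
  Read 'a': push. Stack: a
  Read 'b': push. Stack: ab
Final stack: "ab" (length 2)

2


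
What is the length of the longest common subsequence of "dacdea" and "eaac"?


LCS of "dacdea" and "eaac"
DP table:
           e    a    a    c
      0    0    0    0    0
  d   0    0    0    0    0
  a   0    0    1    1    1
  c   0    0    1    1    2
  d   0    0    1    1    2
  e   0    1    1    1    2
  a   0    1    2    2    2
LCS length = dp[6][4] = 2

2


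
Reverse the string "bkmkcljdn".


Input: bkmkcljdn
Reading characters right to left:
  Position 8: 'n'
  Position 7: 'd'
  Position 6: 'j'
  Position 5: 'l'
  Position 4: 'c'
  Position 3: 'k'
  Position 2: 'm'
  Position 1: 'k'
  Position 0: 'b'
Reversed: ndjlckmkb

ndjlckmkb


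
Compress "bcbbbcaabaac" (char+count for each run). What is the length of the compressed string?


Input: bcbbbcaabaac
Runs:
  'b' x 1 => "b1"
  'c' x 1 => "c1"
  'b' x 3 => "b3"
  'c' x 1 => "c1"
  'a' x 2 => "a2"
  'b' x 1 => "b1"
  'a' x 2 => "a2"
  'c' x 1 => "c1"
Compressed: "b1c1b3c1a2b1a2c1"
Compressed length: 16

16


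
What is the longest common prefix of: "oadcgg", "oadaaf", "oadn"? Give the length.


Words: oadcgg, oadaaf, oadn
  Position 0: all 'o' => match
  Position 1: all 'a' => match
  Position 2: all 'd' => match
  Position 3: ('c', 'a', 'n') => mismatch, stop
LCP = "oad" (length 3)

3


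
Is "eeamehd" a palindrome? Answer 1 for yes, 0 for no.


Input: eeamehd
Reversed: dhemaee
  Compare pos 0 ('e') with pos 6 ('d'): MISMATCH
  Compare pos 1 ('e') with pos 5 ('h'): MISMATCH
  Compare pos 2 ('a') with pos 4 ('e'): MISMATCH
Result: not a palindrome

0


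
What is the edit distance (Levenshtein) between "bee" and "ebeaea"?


Computing edit distance: "bee" -> "ebeaea"
DP table:
           e    b    e    a    e    a
      0    1    2    3    4    5    6
  b   1    1    1    2    3    4    5
  e   2    1    2    1    2    3    4
  e   3    2    2    2    2    2    3
Edit distance = dp[3][6] = 3

3


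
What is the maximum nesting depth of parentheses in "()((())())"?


Input: "()((())())"
Tracking depth:
  Position 0 '(': depth becomes 1
  Position 1 ')': depth becomes 0
  Position 2 '(': depth becomes 1
  Position 3 '(': depth becomes 2
  Position 4 '(': depth becomes 3
  Position 5 ')': depth becomes 2
  Position 6 ')': depth becomes 1
  Position 7 '(': depth becomes 2
  Position 8 ')': depth becomes 1
  Position 9 ')': depth becomes 0
Maximum depth reached: 3

3


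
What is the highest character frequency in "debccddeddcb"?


Input: debccddeddcb
Character counts:
  'b': 2
  'c': 3
  'd': 5
  'e': 2
Maximum frequency: 5

5


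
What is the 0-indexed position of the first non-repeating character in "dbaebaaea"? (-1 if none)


Input: dbaebaaea
Character frequencies:
  'a': 4
  'b': 2
  'd': 1
  'e': 2
Scanning left to right for freq == 1:
  Position 0 ('d'): unique! => answer = 0

0


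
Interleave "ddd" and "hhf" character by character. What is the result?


Interleaving "ddd" and "hhf":
  Position 0: 'd' from first, 'h' from second => "dh"
  Position 1: 'd' from first, 'h' from second => "dh"
  Position 2: 'd' from first, 'f' from second => "df"
Result: dhdhdf

dhdhdf


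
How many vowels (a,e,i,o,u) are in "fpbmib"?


Input: fpbmib
Checking each character:
  'f' at position 0: consonant
  'p' at position 1: consonant
  'b' at position 2: consonant
  'm' at position 3: consonant
  'i' at position 4: vowel (running total: 1)
  'b' at position 5: consonant
Total vowels: 1

1


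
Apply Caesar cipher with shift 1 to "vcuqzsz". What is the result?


Caesar cipher: shift "vcuqzsz" by 1
  'v' (pos 21) + 1 = pos 22 = 'w'
  'c' (pos 2) + 1 = pos 3 = 'd'
  'u' (pos 20) + 1 = pos 21 = 'v'
  'q' (pos 16) + 1 = pos 17 = 'r'
  'z' (pos 25) + 1 = pos 0 = 'a'
  's' (pos 18) + 1 = pos 19 = 't'
  'z' (pos 25) + 1 = pos 0 = 'a'
Result: wdvrata

wdvrata


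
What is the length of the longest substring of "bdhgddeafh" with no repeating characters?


Input: "bdhgddeafh"
Sliding window (track last position of each char):
  Position 0 ('b'): window [0,0] length 1 -- new best
  Position 1 ('d'): window [0,1] length 2 -- new best
  Position 2 ('h'): window [0,2] length 3 -- new best
  Position 3 ('g'): window [0,3] length 4 -- new best
  Position 4 ('d'): repeat (last at 1), move window start to 2
  Position 4 ('d'): window [2,4] length 3
  Position 5 ('d'): repeat (last at 4), move window start to 5
  Position 5 ('d'): window [5,5] length 1
  Position 6 ('e'): window [5,6] length 2
  Position 7 ('a'): window [5,7] length 3
  Position 8 ('f'): window [5,8] length 4
  Position 9 ('h'): window [5,9] length 5 -- new best
Longest substring with no repeats: "deafh" with length 5

5


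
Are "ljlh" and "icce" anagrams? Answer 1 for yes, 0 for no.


Strings: "ljlh", "icce"
Sorted first:  hjll
Sorted second: ccei
Differ at position 0: 'h' vs 'c' => not anagrams

0


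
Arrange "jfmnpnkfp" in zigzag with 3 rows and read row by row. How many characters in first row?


Zigzag "jfmnpnkfp" into 3 rows:
Placing characters:
  'j' => row 0
  'f' => row 1
  'm' => row 2
  'n' => row 1
  'p' => row 0
  'n' => row 1
  'k' => row 2
  'f' => row 1
  'p' => row 0
Rows:
  Row 0: "jpp"
  Row 1: "fnnf"
  Row 2: "mk"
First row length: 3

3


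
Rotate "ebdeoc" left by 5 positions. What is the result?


Input: "ebdeoc", rotate left by 5
First 5 characters: "ebdeo"
Remaining characters: "c"
Concatenate remaining + first: "c" + "ebdeo" = "cebdeo"

cebdeo


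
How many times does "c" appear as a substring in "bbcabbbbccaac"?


Searching for "c" in "bbcabbbbccaac"
Scanning each position:
  Position 0: "b" => no
  Position 1: "b" => no
  Position 2: "c" => MATCH
  Position 3: "a" => no
  Position 4: "b" => no
  Position 5: "b" => no
  Position 6: "b" => no
  Position 7: "b" => no
  Position 8: "c" => MATCH
  Position 9: "c" => MATCH
  Position 10: "a" => no
  Position 11: "a" => no
  Position 12: "c" => MATCH
Total occurrences: 4

4


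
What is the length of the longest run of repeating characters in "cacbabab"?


Input: "cacbabab"
Scanning for longest run:
  Position 1 ('a'): new char, reset run to 1
  Position 2 ('c'): new char, reset run to 1
  Position 3 ('b'): new char, reset run to 1
  Position 4 ('a'): new char, reset run to 1
  Position 5 ('b'): new char, reset run to 1
  Position 6 ('a'): new char, reset run to 1
  Position 7 ('b'): new char, reset run to 1
Longest run: 'c' with length 1

1


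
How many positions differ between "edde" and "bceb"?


Comparing "edde" and "bceb" position by position:
  Position 0: 'e' vs 'b' => DIFFER
  Position 1: 'd' vs 'c' => DIFFER
  Position 2: 'd' vs 'e' => DIFFER
  Position 3: 'e' vs 'b' => DIFFER
Positions that differ: 4

4


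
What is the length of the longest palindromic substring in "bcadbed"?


Input: "bcadbed"
Checking substrings for palindromes:
  No multi-char palindromic substrings found
Longest palindromic substring: "b" with length 1

1


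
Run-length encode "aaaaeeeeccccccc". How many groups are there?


Input: aaaaeeeeccccccc
Scanning for consecutive runs:
  Group 1: 'a' x 4 (positions 0-3)
  Group 2: 'e' x 4 (positions 4-7)
  Group 3: 'c' x 7 (positions 8-14)
Total groups: 3

3


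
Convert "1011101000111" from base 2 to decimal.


Input: "1011101000111" in base 2
Positional expansion:
  Digit '1' (value 1) x 2^12 = 4096
  Digit '0' (value 0) x 2^11 = 0
  Digit '1' (value 1) x 2^10 = 1024
  Digit '1' (value 1) x 2^9 = 512
  Digit '1' (value 1) x 2^8 = 256
  Digit '0' (value 0) x 2^7 = 0
  Digit '1' (value 1) x 2^6 = 64
  Digit '0' (value 0) x 2^5 = 0
  Digit '0' (value 0) x 2^4 = 0
  Digit '0' (value 0) x 2^3 = 0
  Digit '1' (value 1) x 2^2 = 4
  Digit '1' (value 1) x 2^1 = 2
  Digit '1' (value 1) x 2^0 = 1
Sum = 5959

5959


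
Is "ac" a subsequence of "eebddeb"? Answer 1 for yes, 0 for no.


Check if "ac" is a subsequence of "eebddeb"
Greedy scan:
  Position 0 ('e'): no match needed
  Position 1 ('e'): no match needed
  Position 2 ('b'): no match needed
  Position 3 ('d'): no match needed
  Position 4 ('d'): no match needed
  Position 5 ('e'): no match needed
  Position 6 ('b'): no match needed
Only matched 0/2 characters => not a subsequence

0


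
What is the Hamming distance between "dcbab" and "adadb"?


Comparing "dcbab" and "adadb" position by position:
  Position 0: 'd' vs 'a' => differ
  Position 1: 'c' vs 'd' => differ
  Position 2: 'b' vs 'a' => differ
  Position 3: 'a' vs 'd' => differ
  Position 4: 'b' vs 'b' => same
Total differences (Hamming distance): 4

4


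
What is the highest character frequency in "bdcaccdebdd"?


Input: bdcaccdebdd
Character counts:
  'a': 1
  'b': 2
  'c': 3
  'd': 4
  'e': 1
Maximum frequency: 4

4


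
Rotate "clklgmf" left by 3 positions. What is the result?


Input: "clklgmf", rotate left by 3
First 3 characters: "clk"
Remaining characters: "lgmf"
Concatenate remaining + first: "lgmf" + "clk" = "lgmfclk"

lgmfclk


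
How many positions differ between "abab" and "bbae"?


Comparing "abab" and "bbae" position by position:
  Position 0: 'a' vs 'b' => DIFFER
  Position 1: 'b' vs 'b' => same
  Position 2: 'a' vs 'a' => same
  Position 3: 'b' vs 'e' => DIFFER
Positions that differ: 2

2


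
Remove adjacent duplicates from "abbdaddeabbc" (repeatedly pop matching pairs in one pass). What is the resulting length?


Input: abbdaddeabbc
Stack-based adjacent duplicate removal:
  Read 'a': push. Stack: a
  Read 'b': push. Stack: ab
  Read 'b': matches stack top 'b' => pop. Stack: a
  Read 'd': push. Stack: ad
  Read 'a': push. Stack: ada
  Read 'd': push. Stack: adad
  Read 'd': matches stack top 'd' => pop. Stack: ada
  Read 'e': push. Stack: adae
  Read 'a': push. Stack: adaea
  Read 'b': push. Stack: adaeab
  Read 'b': matches stack top 'b' => pop. Stack: adaea
  Read 'c': push. Stack: adaeac
Final stack: "adaeac" (length 6)

6


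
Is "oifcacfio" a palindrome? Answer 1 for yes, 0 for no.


Input: oifcacfio
Reversed: oifcacfio
  Compare pos 0 ('o') with pos 8 ('o'): match
  Compare pos 1 ('i') with pos 7 ('i'): match
  Compare pos 2 ('f') with pos 6 ('f'): match
  Compare pos 3 ('c') with pos 5 ('c'): match
Result: palindrome

1


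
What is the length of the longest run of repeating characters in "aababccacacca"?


Input: "aababccacacca"
Scanning for longest run:
  Position 1 ('a'): continues run of 'a', length=2
  Position 2 ('b'): new char, reset run to 1
  Position 3 ('a'): new char, reset run to 1
  Position 4 ('b'): new char, reset run to 1
  Position 5 ('c'): new char, reset run to 1
  Position 6 ('c'): continues run of 'c', length=2
  Position 7 ('a'): new char, reset run to 1
  Position 8 ('c'): new char, reset run to 1
  Position 9 ('a'): new char, reset run to 1
  Position 10 ('c'): new char, reset run to 1
  Position 11 ('c'): continues run of 'c', length=2
  Position 12 ('a'): new char, reset run to 1
Longest run: 'a' with length 2

2


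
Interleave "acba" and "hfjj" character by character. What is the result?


Interleaving "acba" and "hfjj":
  Position 0: 'a' from first, 'h' from second => "ah"
  Position 1: 'c' from first, 'f' from second => "cf"
  Position 2: 'b' from first, 'j' from second => "bj"
  Position 3: 'a' from first, 'j' from second => "aj"
Result: ahcfbjaj

ahcfbjaj


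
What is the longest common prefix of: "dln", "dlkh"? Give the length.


Words: dln, dlkh
  Position 0: all 'd' => match
  Position 1: all 'l' => match
  Position 2: ('n', 'k') => mismatch, stop
LCP = "dl" (length 2)

2


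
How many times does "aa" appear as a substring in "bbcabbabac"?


Searching for "aa" in "bbcabbabac"
Scanning each position:
  Position 0: "bb" => no
  Position 1: "bc" => no
  Position 2: "ca" => no
  Position 3: "ab" => no
  Position 4: "bb" => no
  Position 5: "ba" => no
  Position 6: "ab" => no
  Position 7: "ba" => no
  Position 8: "ac" => no
Total occurrences: 0

0


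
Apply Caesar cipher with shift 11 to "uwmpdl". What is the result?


Caesar cipher: shift "uwmpdl" by 11
  'u' (pos 20) + 11 = pos 5 = 'f'
  'w' (pos 22) + 11 = pos 7 = 'h'
  'm' (pos 12) + 11 = pos 23 = 'x'
  'p' (pos 15) + 11 = pos 0 = 'a'
  'd' (pos 3) + 11 = pos 14 = 'o'
  'l' (pos 11) + 11 = pos 22 = 'w'
Result: fhxaow

fhxaow


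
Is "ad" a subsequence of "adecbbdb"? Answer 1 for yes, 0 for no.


Check if "ad" is a subsequence of "adecbbdb"
Greedy scan:
  Position 0 ('a'): matches sub[0] = 'a'
  Position 1 ('d'): matches sub[1] = 'd'
  Position 2 ('e'): no match needed
  Position 3 ('c'): no match needed
  Position 4 ('b'): no match needed
  Position 5 ('b'): no match needed
  Position 6 ('d'): no match needed
  Position 7 ('b'): no match needed
All 2 characters matched => is a subsequence

1


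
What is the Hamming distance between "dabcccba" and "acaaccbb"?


Comparing "dabcccba" and "acaaccbb" position by position:
  Position 0: 'd' vs 'a' => differ
  Position 1: 'a' vs 'c' => differ
  Position 2: 'b' vs 'a' => differ
  Position 3: 'c' vs 'a' => differ
  Position 4: 'c' vs 'c' => same
  Position 5: 'c' vs 'c' => same
  Position 6: 'b' vs 'b' => same
  Position 7: 'a' vs 'b' => differ
Total differences (Hamming distance): 5

5


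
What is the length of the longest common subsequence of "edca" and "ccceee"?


LCS of "edca" and "ccceee"
DP table:
           c    c    c    e    e    e
      0    0    0    0    0    0    0
  e   0    0    0    0    1    1    1
  d   0    0    0    0    1    1    1
  c   0    1    1    1    1    1    1
  a   0    1    1    1    1    1    1
LCS length = dp[4][6] = 1

1


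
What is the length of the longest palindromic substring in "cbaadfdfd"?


Input: "cbaadfdfd"
Checking substrings for palindromes:
  [4:9] "dfdfd" (len 5) => palindrome
  [4:7] "dfd" (len 3) => palindrome
  [5:8] "fdf" (len 3) => palindrome
  [6:9] "dfd" (len 3) => palindrome
  [2:4] "aa" (len 2) => palindrome
Longest palindromic substring: "dfdfd" with length 5

5


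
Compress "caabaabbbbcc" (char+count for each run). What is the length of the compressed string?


Input: caabaabbbbcc
Runs:
  'c' x 1 => "c1"
  'a' x 2 => "a2"
  'b' x 1 => "b1"
  'a' x 2 => "a2"
  'b' x 4 => "b4"
  'c' x 2 => "c2"
Compressed: "c1a2b1a2b4c2"
Compressed length: 12

12


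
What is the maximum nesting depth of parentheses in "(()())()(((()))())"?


Input: "(()())()(((()))())"
Tracking depth:
  Position 0 '(': depth becomes 1
  Position 1 '(': depth becomes 2
  Position 2 ')': depth becomes 1
  Position 3 '(': depth becomes 2
  Position 4 ')': depth becomes 1
  Position 5 ')': depth becomes 0
  Position 6 '(': depth becomes 1
  Position 7 ')': depth becomes 0
  Position 8 '(': depth becomes 1
  Position 9 '(': depth becomes 2
  Position 10 '(': depth becomes 3
  Position 11 '(': depth becomes 4
  Position 12 ')': depth becomes 3
  Position 13 ')': depth becomes 2
  Position 14 ')': depth becomes 1
  Position 15 '(': depth becomes 2
  Position 16 ')': depth becomes 1
  Position 17 ')': depth becomes 0
Maximum depth reached: 4

4


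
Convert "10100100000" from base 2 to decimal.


Input: "10100100000" in base 2
Positional expansion:
  Digit '1' (value 1) x 2^10 = 1024
  Digit '0' (value 0) x 2^9 = 0
  Digit '1' (value 1) x 2^8 = 256
  Digit '0' (value 0) x 2^7 = 0
  Digit '0' (value 0) x 2^6 = 0
  Digit '1' (value 1) x 2^5 = 32
  Digit '0' (value 0) x 2^4 = 0
  Digit '0' (value 0) x 2^3 = 0
  Digit '0' (value 0) x 2^2 = 0
  Digit '0' (value 0) x 2^1 = 0
  Digit '0' (value 0) x 2^0 = 0
Sum = 1312

1312


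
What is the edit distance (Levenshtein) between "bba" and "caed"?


Computing edit distance: "bba" -> "caed"
DP table:
           c    a    e    d
      0    1    2    3    4
  b   1    1    2    3    4
  b   2    2    2    3    4
  a   3    3    2    3    4
Edit distance = dp[3][4] = 4

4


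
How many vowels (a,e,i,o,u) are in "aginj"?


Input: aginj
Checking each character:
  'a' at position 0: vowel (running total: 1)
  'g' at position 1: consonant
  'i' at position 2: vowel (running total: 2)
  'n' at position 3: consonant
  'j' at position 4: consonant
Total vowels: 2

2


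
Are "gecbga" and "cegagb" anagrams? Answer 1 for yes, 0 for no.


Strings: "gecbga", "cegagb"
Sorted first:  abcegg
Sorted second: abcegg
Sorted forms match => anagrams

1


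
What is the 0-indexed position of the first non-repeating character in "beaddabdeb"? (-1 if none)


Input: beaddabdeb
Character frequencies:
  'a': 2
  'b': 3
  'd': 3
  'e': 2
Scanning left to right for freq == 1:
  Position 0 ('b'): freq=3, skip
  Position 1 ('e'): freq=2, skip
  Position 2 ('a'): freq=2, skip
  Position 3 ('d'): freq=3, skip
  Position 4 ('d'): freq=3, skip
  Position 5 ('a'): freq=2, skip
  Position 6 ('b'): freq=3, skip
  Position 7 ('d'): freq=3, skip
  Position 8 ('e'): freq=2, skip
  Position 9 ('b'): freq=3, skip
  No unique character found => answer = -1

-1


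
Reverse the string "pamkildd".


Input: pamkildd
Reading characters right to left:
  Position 7: 'd'
  Position 6: 'd'
  Position 5: 'l'
  Position 4: 'i'
  Position 3: 'k'
  Position 2: 'm'
  Position 1: 'a'
  Position 0: 'p'
Reversed: ddlikmap

ddlikmap


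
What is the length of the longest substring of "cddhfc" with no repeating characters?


Input: "cddhfc"
Sliding window (track last position of each char):
  Position 0 ('c'): window [0,0] length 1 -- new best
  Position 1 ('d'): window [0,1] length 2 -- new best
  Position 2 ('d'): repeat (last at 1), move window start to 2
  Position 2 ('d'): window [2,2] length 1
  Position 3 ('h'): window [2,3] length 2
  Position 4 ('f'): window [2,4] length 3 -- new best
  Position 5 ('c'): window [2,5] length 4 -- new best
Longest substring with no repeats: "dhfc" with length 4

4


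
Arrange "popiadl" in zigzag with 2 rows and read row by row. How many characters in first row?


Zigzag "popiadl" into 2 rows:
Placing characters:
  'p' => row 0
  'o' => row 1
  'p' => row 0
  'i' => row 1
  'a' => row 0
  'd' => row 1
  'l' => row 0
Rows:
  Row 0: "ppal"
  Row 1: "oid"
First row length: 4

4


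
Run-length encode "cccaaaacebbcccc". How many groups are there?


Input: cccaaaacebbcccc
Scanning for consecutive runs:
  Group 1: 'c' x 3 (positions 0-2)
  Group 2: 'a' x 4 (positions 3-6)
  Group 3: 'c' x 1 (positions 7-7)
  Group 4: 'e' x 1 (positions 8-8)
  Group 5: 'b' x 2 (positions 9-10)
  Group 6: 'c' x 4 (positions 11-14)
Total groups: 6

6


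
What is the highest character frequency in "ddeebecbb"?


Input: ddeebecbb
Character counts:
  'b': 3
  'c': 1
  'd': 2
  'e': 3
Maximum frequency: 3

3


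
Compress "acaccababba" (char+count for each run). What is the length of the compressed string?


Input: acaccababba
Runs:
  'a' x 1 => "a1"
  'c' x 1 => "c1"
  'a' x 1 => "a1"
  'c' x 2 => "c2"
  'a' x 1 => "a1"
  'b' x 1 => "b1"
  'a' x 1 => "a1"
  'b' x 2 => "b2"
  'a' x 1 => "a1"
Compressed: "a1c1a1c2a1b1a1b2a1"
Compressed length: 18

18


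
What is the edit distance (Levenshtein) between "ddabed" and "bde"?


Computing edit distance: "ddabed" -> "bde"
DP table:
           b    d    e
      0    1    2    3
  d   1    1    1    2
  d   2    2    1    2
  a   3    3    2    2
  b   4    3    3    3
  e   5    4    4    3
  d   6    5    4    4
Edit distance = dp[6][3] = 4

4


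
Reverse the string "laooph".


Input: laooph
Reading characters right to left:
  Position 5: 'h'
  Position 4: 'p'
  Position 3: 'o'
  Position 2: 'o'
  Position 1: 'a'
  Position 0: 'l'
Reversed: hpooal

hpooal


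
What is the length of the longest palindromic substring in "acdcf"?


Input: "acdcf"
Checking substrings for palindromes:
  [1:4] "cdc" (len 3) => palindrome
Longest palindromic substring: "cdc" with length 3

3


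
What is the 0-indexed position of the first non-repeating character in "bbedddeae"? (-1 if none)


Input: bbedddeae
Character frequencies:
  'a': 1
  'b': 2
  'd': 3
  'e': 3
Scanning left to right for freq == 1:
  Position 0 ('b'): freq=2, skip
  Position 1 ('b'): freq=2, skip
  Position 2 ('e'): freq=3, skip
  Position 3 ('d'): freq=3, skip
  Position 4 ('d'): freq=3, skip
  Position 5 ('d'): freq=3, skip
  Position 6 ('e'): freq=3, skip
  Position 7 ('a'): unique! => answer = 7

7


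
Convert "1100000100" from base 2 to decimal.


Input: "1100000100" in base 2
Positional expansion:
  Digit '1' (value 1) x 2^9 = 512
  Digit '1' (value 1) x 2^8 = 256
  Digit '0' (value 0) x 2^7 = 0
  Digit '0' (value 0) x 2^6 = 0
  Digit '0' (value 0) x 2^5 = 0
  Digit '0' (value 0) x 2^4 = 0
  Digit '0' (value 0) x 2^3 = 0
  Digit '1' (value 1) x 2^2 = 4
  Digit '0' (value 0) x 2^1 = 0
  Digit '0' (value 0) x 2^0 = 0
Sum = 772

772


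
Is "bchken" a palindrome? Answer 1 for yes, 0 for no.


Input: bchken
Reversed: nekhcb
  Compare pos 0 ('b') with pos 5 ('n'): MISMATCH
  Compare pos 1 ('c') with pos 4 ('e'): MISMATCH
  Compare pos 2 ('h') with pos 3 ('k'): MISMATCH
Result: not a palindrome

0


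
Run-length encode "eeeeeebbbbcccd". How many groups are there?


Input: eeeeeebbbbcccd
Scanning for consecutive runs:
  Group 1: 'e' x 6 (positions 0-5)
  Group 2: 'b' x 4 (positions 6-9)
  Group 3: 'c' x 3 (positions 10-12)
  Group 4: 'd' x 1 (positions 13-13)
Total groups: 4

4


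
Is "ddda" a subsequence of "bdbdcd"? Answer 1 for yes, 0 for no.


Check if "ddda" is a subsequence of "bdbdcd"
Greedy scan:
  Position 0 ('b'): no match needed
  Position 1 ('d'): matches sub[0] = 'd'
  Position 2 ('b'): no match needed
  Position 3 ('d'): matches sub[1] = 'd'
  Position 4 ('c'): no match needed
  Position 5 ('d'): matches sub[2] = 'd'
Only matched 3/4 characters => not a subsequence

0


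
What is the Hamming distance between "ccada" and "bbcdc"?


Comparing "ccada" and "bbcdc" position by position:
  Position 0: 'c' vs 'b' => differ
  Position 1: 'c' vs 'b' => differ
  Position 2: 'a' vs 'c' => differ
  Position 3: 'd' vs 'd' => same
  Position 4: 'a' vs 'c' => differ
Total differences (Hamming distance): 4

4


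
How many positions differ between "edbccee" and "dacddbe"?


Comparing "edbccee" and "dacddbe" position by position:
  Position 0: 'e' vs 'd' => DIFFER
  Position 1: 'd' vs 'a' => DIFFER
  Position 2: 'b' vs 'c' => DIFFER
  Position 3: 'c' vs 'd' => DIFFER
  Position 4: 'c' vs 'd' => DIFFER
  Position 5: 'e' vs 'b' => DIFFER
  Position 6: 'e' vs 'e' => same
Positions that differ: 6

6


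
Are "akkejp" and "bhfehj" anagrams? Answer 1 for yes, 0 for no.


Strings: "akkejp", "bhfehj"
Sorted first:  aejkkp
Sorted second: befhhj
Differ at position 0: 'a' vs 'b' => not anagrams

0


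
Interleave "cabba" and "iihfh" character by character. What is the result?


Interleaving "cabba" and "iihfh":
  Position 0: 'c' from first, 'i' from second => "ci"
  Position 1: 'a' from first, 'i' from second => "ai"
  Position 2: 'b' from first, 'h' from second => "bh"
  Position 3: 'b' from first, 'f' from second => "bf"
  Position 4: 'a' from first, 'h' from second => "ah"
Result: ciaibhbfah

ciaibhbfah
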